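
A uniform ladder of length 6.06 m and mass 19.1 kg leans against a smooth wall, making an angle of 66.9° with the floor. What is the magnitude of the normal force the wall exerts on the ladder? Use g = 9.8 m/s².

Sum moments about the foot of the ladder (the floor normal and friction both act there and drop out).
Ladder weight 19.1×9.8 = 187.2 N acts at 3.03 m along the ladder; its horizontal arm is 3.03·cos66.9° = 1.189 m → τ = 222.6 N·m clockwise.
Wall normal N acts horizontally at the top; its moment arm is the height L sinθ = 6.06·sin66.9° = 5.574 m, counterclockwise.
Balancing moments: N × 5.574 = 222.6, giving N = 39.9 N.

N_wall ≈ 39.9 N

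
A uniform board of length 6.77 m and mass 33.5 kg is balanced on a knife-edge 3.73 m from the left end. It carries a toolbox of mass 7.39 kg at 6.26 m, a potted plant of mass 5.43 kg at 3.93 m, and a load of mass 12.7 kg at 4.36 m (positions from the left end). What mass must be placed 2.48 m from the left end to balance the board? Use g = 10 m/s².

Choose the knife-edge (at 3.73 m from the left end) as the axis so the support reaction has zero arm there.
Beam weight: 33.5 × 10 = 335 N down at 3.385 m → arm 0.345 m, τ = 335 × 0.345 = 115.6 N·m counterclockwise.
Toolbox: 7.39 × 10 = 73.9 N down at 6.26 m → arm 2.53 m, τ = 73.9 × 2.53 = 187 N·m clockwise.
Potted plant: 5.43 × 10 = 54.3 N down at 3.93 m → arm 0.2 m, τ = 54.3 × 0.2 = 10.86 N·m clockwise.
Load: 12.7 × 10 = 127 N down at 4.36 m → arm 0.63 m, τ = 127 × 0.63 = 80.01 N·m clockwise.
Net moment of known loads = 162.3 N·m clockwise.
An unknown mass m at 2.48 m has arm 1.25 m; its moment is m·g·1.25 counterclockwise.
Balancing moments: m × 10 × 1.25 = 162.3, giving m = 162.3 / (10 × 1.25) = 13 kg.

m ≈ 13 kg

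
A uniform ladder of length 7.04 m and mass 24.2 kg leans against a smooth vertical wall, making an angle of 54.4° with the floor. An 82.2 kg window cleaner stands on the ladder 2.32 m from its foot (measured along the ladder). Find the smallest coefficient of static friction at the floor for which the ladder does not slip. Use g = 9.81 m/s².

μ_min ≈ 0.264

Sum moments about the foot of the ladder (the floor normal and friction both act there and drop out).
Ladder weight 24.2×9.81 = 237.4 N acts at 3.52 m along the ladder; its horizontal arm is 3.52·cos54.4° = 2.049 m → τ = 486.4 N·m clockwise.
Window cleaner: 82.2×9.81 = 806.4 N at 2.32 m → arm 1.351 m → τ = 1089 N·m clockwise.
Wall normal N acts horizontally at the top; its moment arm is the height L sinθ = 7.04·sin54.4° = 5.724 m, counterclockwise.
For rotational equilibrium, N × 5.724 = 1575, so N = 275.2 N.
ΣFx = 0 ⇒ f = N_wall = 275.2 N. ΣFy = 0 ⇒ N_floor = 1044 N.
μ_min = f / N_floor = 275.2 / 1044 = 0.264.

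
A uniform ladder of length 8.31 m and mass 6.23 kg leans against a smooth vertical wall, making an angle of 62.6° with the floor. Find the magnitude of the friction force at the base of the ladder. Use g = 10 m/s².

Take moments about the foot of the ladder.
Ladder weight 6.23×10 = 62.3 N acts at 4.155 m along the ladder; its horizontal arm is 4.155·cos62.6° = 1.912 m → τ = 119.1 N·m clockwise.
Wall normal N acts horizontally at the top; its moment arm is the height L sinθ = 8.31·sin62.6° = 7.378 m, counterclockwise.
Balancing moments: N × 7.378 = 119.1, giving N = 16.1 N.
ΣFx = 0: friction at the foot balances the wall's push, so f = N_wall = 16.1 N.

f ≈ 16.1 N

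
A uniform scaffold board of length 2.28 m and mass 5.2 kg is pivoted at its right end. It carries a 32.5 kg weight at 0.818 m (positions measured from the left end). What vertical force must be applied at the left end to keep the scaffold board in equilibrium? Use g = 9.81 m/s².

F ≈ 230 N

Sum moments about the right end (the unknown pivot reaction has zero arm there).
Beam weight: 5.2 × 9.81 = 51.01 N down at 1.14 m → arm 1.14 m, τ = 51.01 × 1.14 = 58.15 N·m counterclockwise.
Weight: 32.5 × 9.81 = 318.8 N down at 0.818 m → arm 1.462 m, τ = 318.8 × 1.462 = 466.1 N·m counterclockwise.
Net moment of the loads = 524.2 N·m counterclockwise.
The upward force F acts at the left end, arm 2.28 m, giving F × 2.28 clockwise.
Balancing moments: F × 2.28 = 524.2, giving F = 524.2 / 2.28 = 230 N.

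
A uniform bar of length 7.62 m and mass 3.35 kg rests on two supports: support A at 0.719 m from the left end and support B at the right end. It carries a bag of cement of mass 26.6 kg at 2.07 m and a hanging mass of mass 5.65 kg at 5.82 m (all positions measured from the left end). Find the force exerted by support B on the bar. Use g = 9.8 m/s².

About support A:
Beam weight: 3.35 × 9.8 = 32.83 N down at 3.81 m → arm 3.091 m, τ = 32.83 × 3.091 = 101.5 N·m clockwise.
Bag of cement: 26.6 × 9.8 = 260.7 N down at 2.07 m → arm 1.351 m, τ = 260.7 × 1.351 = 352.2 N·m clockwise.
Hanging mass: 5.65 × 9.8 = 55.37 N down at 5.82 m → arm 5.101 m, τ = 55.37 × 5.101 = 282.4 N·m clockwise.
Net load moment about support A = 736.1 N·m clockwise.
Reaction R at support B is upward at 7.62 m, arm 6.901 m → moment R × 6.901 counterclockwise.
Balancing moments: R × 6.901 = 736.1, giving R = 107 N.

R_B ≈ 107 N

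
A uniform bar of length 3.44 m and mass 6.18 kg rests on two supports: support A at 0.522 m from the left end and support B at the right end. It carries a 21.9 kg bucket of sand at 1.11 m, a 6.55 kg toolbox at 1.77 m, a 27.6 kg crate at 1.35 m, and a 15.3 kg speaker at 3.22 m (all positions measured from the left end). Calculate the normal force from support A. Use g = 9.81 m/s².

R_A ≈ 449 N

About support B:
Beam weight: 6.18 × 9.81 = 60.63 N down at 1.72 m → arm 1.72 m, τ = 60.63 × 1.72 = 104.3 N·m counterclockwise.
Bucket of sand: 21.9 × 9.81 = 214.8 N down at 1.11 m → arm 2.33 m, τ = 214.8 × 2.33 = 500.5 N·m counterclockwise.
Toolbox: 6.55 × 9.81 = 64.26 N down at 1.77 m → arm 1.67 m, τ = 64.26 × 1.67 = 107.3 N·m counterclockwise.
Crate: 27.6 × 9.81 = 270.8 N down at 1.35 m → arm 2.09 m, τ = 270.8 × 2.09 = 566 N·m counterclockwise.
Speaker: 15.3 × 9.81 = 150.1 N down at 3.22 m → arm 0.22 m, τ = 150.1 × 0.22 = 33.02 N·m counterclockwise.
Net load moment about support B = 1311 N·m counterclockwise.
Reaction R at support A is upward at 0.522 m, arm 2.918 m → moment R × 2.918 clockwise.
Setting net torque to zero: R × 2.918 = 1311 → R = 449 N.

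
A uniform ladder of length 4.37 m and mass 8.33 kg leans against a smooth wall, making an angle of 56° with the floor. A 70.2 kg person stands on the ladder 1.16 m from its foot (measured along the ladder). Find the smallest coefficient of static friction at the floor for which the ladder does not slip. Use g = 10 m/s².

Taking torques about the foot of the ladder:
Ladder weight 8.33×10 = 83.3 N acts at 2.185 m along the ladder; its horizontal arm is 2.185·cos56° = 1.222 m → τ = 101.8 N·m clockwise.
Person: 70.2×10 = 702 N at 1.16 m → arm 0.6487 m → τ = 455.4 N·m clockwise.
Wall normal N acts horizontally at the top; its moment arm is the height L sinθ = 4.37·sin56° = 3.623 m, counterclockwise.
For rotational equilibrium, N × 3.623 = 557.2, so N = 153.8 N.
ΣFx = 0 ⇒ f = N_wall = 153.8 N. ΣFy = 0 ⇒ N_floor = 785.3 N.
μ_min = f / N_floor = 153.8 / 785.3 = 0.196.

μ_min ≈ 0.196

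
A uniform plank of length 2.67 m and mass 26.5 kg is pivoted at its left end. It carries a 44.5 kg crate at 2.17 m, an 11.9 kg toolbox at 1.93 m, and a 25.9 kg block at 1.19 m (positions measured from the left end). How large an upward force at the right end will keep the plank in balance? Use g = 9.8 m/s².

F ≈ 682 N

Take moments about the left end.
Beam weight: 26.5 × 9.8 = 259.7 N down at 1.335 m → arm 1.335 m, τ = 259.7 × 1.335 = 346.7 N·m clockwise.
Crate: 44.5 × 9.8 = 436.1 N down at 2.17 m → arm 2.17 m, τ = 436.1 × 2.17 = 946.3 N·m clockwise.
Toolbox: 11.9 × 9.8 = 116.6 N down at 1.93 m → arm 1.93 m, τ = 116.6 × 1.93 = 225 N·m clockwise.
Block: 25.9 × 9.8 = 253.8 N down at 1.19 m → arm 1.19 m, τ = 253.8 × 1.19 = 302 N·m clockwise.
Net moment of the loads = 1820 N·m clockwise.
The upward force F acts at the right end, arm 2.67 m, giving F × 2.67 counterclockwise.
Στ = 0 ⇒ F × 2.67 = 1820 ⇒ F = 1820 / 2.67 = 682 N.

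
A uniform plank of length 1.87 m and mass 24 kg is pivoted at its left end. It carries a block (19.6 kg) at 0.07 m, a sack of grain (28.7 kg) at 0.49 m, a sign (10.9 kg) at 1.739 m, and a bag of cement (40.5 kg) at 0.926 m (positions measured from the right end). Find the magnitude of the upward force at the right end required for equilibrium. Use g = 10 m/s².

F ≈ 733 N

Choose the left end as the axis so the unknown pivot reaction has zero arm there.
Beam weight: 24 × 10 = 240 N down at 0.935 m → arm 0.935 m, τ = 240 × 0.935 = 224.4 N·m clockwise.
Block: 19.6 × 10 = 196 N down at 0.07 m → arm 1.8 m, τ = 196 × 1.8 = 352.8 N·m clockwise.
Sack of grain: 28.7 × 10 = 287 N down at 0.49 m → arm 1.38 m, τ = 287 × 1.38 = 396.1 N·m clockwise.
Sign: 10.9 × 10 = 109 N down at 1.739 m → arm 0.131 m, τ = 109 × 0.131 = 14.28 N·m clockwise.
Bag of cement: 40.5 × 10 = 405 N down at 0.926 m → arm 0.944 m, τ = 405 × 0.944 = 382.3 N·m clockwise.
Net moment of the loads = 1370 N·m clockwise.
The upward force F acts at the right end, arm 1.87 m, giving F × 1.87 counterclockwise.
Στ = 0 ⇒ F × 1.87 = 1370 ⇒ F = 1370 / 1.87 = 733 N.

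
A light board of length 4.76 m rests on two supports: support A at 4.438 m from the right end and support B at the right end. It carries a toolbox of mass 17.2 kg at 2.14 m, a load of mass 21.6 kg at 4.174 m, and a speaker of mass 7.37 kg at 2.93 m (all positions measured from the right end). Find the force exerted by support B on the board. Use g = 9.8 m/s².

R_B ≈ 124 N

Taking torques about support A:
Toolbox: 17.2 × 9.8 = 168.6 N down at 2.14 m → arm 2.298 m, τ = 168.6 × 2.298 = 387.4 N·m clockwise.
Load: 21.6 × 9.8 = 211.7 N down at 4.174 m → arm 0.264 m, τ = 211.7 × 0.264 = 55.89 N·m clockwise.
Speaker: 7.37 × 9.8 = 72.23 N down at 2.93 m → arm 1.508 m, τ = 72.23 × 1.508 = 108.9 N·m clockwise.
Net load moment about support A = 552.2 N·m clockwise.
Reaction R at support B is upward at 0 m, arm 4.438 m → moment R × 4.438 counterclockwise.
Setting net torque to zero: R × 4.438 = 552.2 → R = 124 N.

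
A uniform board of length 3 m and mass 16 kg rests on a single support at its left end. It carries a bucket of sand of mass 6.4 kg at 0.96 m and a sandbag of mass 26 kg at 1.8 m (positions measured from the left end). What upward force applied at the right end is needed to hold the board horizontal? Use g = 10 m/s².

Taking torques about the left end:
Beam weight: 16 × 10 = 160 N down at 1.5 m → arm 1.5 m, τ = 160 × 1.5 = 240 N·m clockwise.
Bucket of sand: 6.4 × 10 = 64 N down at 0.96 m → arm 0.96 m, τ = 64 × 0.96 = 61.44 N·m clockwise.
Sandbag: 26 × 10 = 260 N down at 1.8 m → arm 1.8 m, τ = 260 × 1.8 = 468 N·m clockwise.
Net moment of the loads = 769.4 N·m clockwise.
The upward force F acts at the right end, arm 3 m, giving F × 3 counterclockwise.
Setting net torque to zero: F × 3 = 769.4 → F = 769.4 / 3 = 256 N.

F ≈ 256 N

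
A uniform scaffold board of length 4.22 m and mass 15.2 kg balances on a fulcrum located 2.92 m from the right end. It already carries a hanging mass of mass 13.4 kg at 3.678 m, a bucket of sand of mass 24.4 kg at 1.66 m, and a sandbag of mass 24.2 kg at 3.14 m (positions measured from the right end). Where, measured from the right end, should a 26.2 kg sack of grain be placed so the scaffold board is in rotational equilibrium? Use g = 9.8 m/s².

Choose the fulcrum (at 2.92 m from the right end) as the axis so the support reaction has zero arm there.
Beam weight: 15.2 × 9.8 = 149 N down at 2.11 m → arm 0.81 m, τ = 149 × 0.81 = 120.7 N·m clockwise.
Hanging mass: 13.4 × 9.8 = 131.3 N down at 3.678 m → arm 0.758 m, τ = 131.3 × 0.758 = 99.53 N·m counterclockwise.
Bucket of sand: 24.4 × 9.8 = 239.1 N down at 1.66 m → arm 1.26 m, τ = 239.1 × 1.26 = 301.3 N·m clockwise.
Sandbag: 24.2 × 9.8 = 237.2 N down at 3.14 m → arm 0.22 m, τ = 237.2 × 0.22 = 52.18 N·m counterclockwise.
Net moment of existing loads = 270.3 N·m clockwise.
The sack of grain weighs 26.2 × 9.8 = 256.8 N and must supply an equal counterclockwise moment, so its lever arm about the fulcrum is 270.3 / 256.8 = 1.05 m.
That puts it at 2.92 + 1.05 = 3.97 m from the right end.

x ≈ 3.97 m from the right end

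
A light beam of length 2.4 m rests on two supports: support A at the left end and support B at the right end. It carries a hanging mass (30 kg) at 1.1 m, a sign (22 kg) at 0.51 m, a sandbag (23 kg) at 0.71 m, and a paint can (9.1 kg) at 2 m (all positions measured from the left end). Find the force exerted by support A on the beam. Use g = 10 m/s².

R_A ≈ 513 N

Taking torques about support B:
Hanging mass: 30 × 10 = 300 N down at 1.1 m → arm 1.3 m, τ = 300 × 1.3 = 390 N·m counterclockwise.
Sign: 22 × 10 = 220 N down at 0.51 m → arm 1.89 m, τ = 220 × 1.89 = 415.8 N·m counterclockwise.
Sandbag: 23 × 10 = 230 N down at 0.71 m → arm 1.69 m, τ = 230 × 1.69 = 388.7 N·m counterclockwise.
Paint can: 9.1 × 10 = 91 N down at 2 m → arm 0.4 m, τ = 91 × 0.4 = 36.4 N·m counterclockwise.
Net load moment about support B = 1231 N·m counterclockwise.
Reaction R at support A is upward at 0 m, arm 2.4 m → moment R × 2.4 clockwise.
For rotational equilibrium, R × 2.4 = 1231, so R = 513 N.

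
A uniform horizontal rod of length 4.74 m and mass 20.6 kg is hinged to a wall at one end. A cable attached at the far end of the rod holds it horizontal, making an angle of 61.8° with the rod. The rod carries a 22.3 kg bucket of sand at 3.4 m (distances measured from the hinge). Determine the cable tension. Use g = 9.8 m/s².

About the hinge:
Beam weight: 20.6 × 9.8 = 201.9 N down at 2.37 m → arm 2.37 m, τ = 201.9 × 2.37 = 478.5 N·m clockwise.
Bucket of sand: 22.3 × 9.8 = 218.5 N down at 3.4 m → arm 3.4 m, τ = 218.5 × 3.4 = 742.9 N·m clockwise.
Total clockwise load moment = 1221 N·m.
The cable tension T acts at 4.74 m; only its component perpendicular to the rod, T sinθ, produces torque. sin 61.8° = 0.8813.
For rotational equilibrium, T × 4.74 × 0.8813 = 1221, so T = 1221 / 4.177 = 292 N.

T ≈ 292 N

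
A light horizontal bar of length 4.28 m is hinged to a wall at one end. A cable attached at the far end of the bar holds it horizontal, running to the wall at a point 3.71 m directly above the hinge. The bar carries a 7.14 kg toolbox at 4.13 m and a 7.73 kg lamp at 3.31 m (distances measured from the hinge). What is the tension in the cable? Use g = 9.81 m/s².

Take moments about the hinge.
Toolbox: 7.14 × 9.81 = 70.04 N down at 4.13 m → arm 4.13 m, τ = 70.04 × 4.13 = 289.3 N·m clockwise.
Lamp: 7.73 × 9.81 = 75.83 N down at 3.31 m → arm 3.31 m, τ = 75.83 × 3.31 = 251 N·m clockwise.
Total clockwise load moment = 540.3 N·m.
The cable tension T acts at 4.28 m; only its component perpendicular to the bar, T sinθ, produces torque. sinθ = h/√(h²+d²) = 3.71/√(3.71²+4.28²) = 0.655.
For rotational equilibrium, T × 4.28 × 0.655 = 540.3, so T = 540.3 / 2.803 = 193 N.

T ≈ 193 N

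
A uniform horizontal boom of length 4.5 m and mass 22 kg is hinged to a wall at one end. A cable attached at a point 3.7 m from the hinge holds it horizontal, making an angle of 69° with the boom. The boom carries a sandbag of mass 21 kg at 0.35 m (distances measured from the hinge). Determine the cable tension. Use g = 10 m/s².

Choose the hinge as the axis so the unknown hinge reaction has zero arm there.
Beam weight: 22 × 10 = 220 N down at 2.25 m → arm 2.25 m, τ = 220 × 2.25 = 495 N·m clockwise.
Sandbag: 21 × 10 = 210 N down at 0.35 m → arm 0.35 m, τ = 210 × 0.35 = 73.5 N·m clockwise.
Total clockwise load moment = 568.5 N·m.
The cable tension T acts at 3.7 m; only its component perpendicular to the boom, T sinθ, produces torque. sin 69° = 0.9336.
Στ = 0 ⇒ T × 3.7 × 0.9336 = 568.5 ⇒ T = 568.5 / 3.454 = 165 N.

T ≈ 165 N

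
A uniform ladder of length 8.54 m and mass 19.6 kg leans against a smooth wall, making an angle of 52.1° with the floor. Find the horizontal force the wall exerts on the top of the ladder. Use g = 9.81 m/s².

Take moments about the foot of the ladder.
Ladder weight 19.6×9.81 = 192.3 N acts at 4.27 m along the ladder; its horizontal arm is 4.27·cos52.1° = 2.623 m → τ = 504.4 N·m clockwise.
Wall normal N acts horizontally at the top; its moment arm is the height L sinθ = 8.54·sin52.1° = 6.739 m, counterclockwise.
Στ = 0 ⇒ N × 6.739 = 504.4 ⇒ N = 74.8 N.

N_wall ≈ 74.8 N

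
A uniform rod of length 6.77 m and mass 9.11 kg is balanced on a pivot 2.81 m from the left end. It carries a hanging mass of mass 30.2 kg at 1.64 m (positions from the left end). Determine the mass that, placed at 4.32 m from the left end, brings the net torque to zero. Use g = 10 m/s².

m ≈ 19.9 kg

About the pivot (at 2.81 m from the left end):
Beam weight: 9.11 × 10 = 91.1 N down at 3.385 m → arm 0.575 m, τ = 91.1 × 0.575 = 52.38 N·m clockwise.
Hanging mass: 30.2 × 10 = 302 N down at 1.64 m → arm 1.17 m, τ = 302 × 1.17 = 353.3 N·m counterclockwise.
Net moment of known loads = 300.9 N·m counterclockwise.
An unknown mass m at 4.32 m has arm 1.51 m; its moment is m·g·1.51 clockwise.
For rotational equilibrium, m × 10 × 1.51 = 300.9, so m = 300.9 / (10 × 1.51) = 19.9 kg.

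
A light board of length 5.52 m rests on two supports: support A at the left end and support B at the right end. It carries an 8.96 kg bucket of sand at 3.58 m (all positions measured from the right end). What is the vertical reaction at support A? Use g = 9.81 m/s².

R_A ≈ 57 N

Take moments about support B.
Bucket of sand: 8.96 × 9.81 = 87.9 N down at 3.58 m → arm 3.58 m, τ = 87.9 × 3.58 = 314.7 N·m counterclockwise.
Net load moment about support B = 314.7 N·m counterclockwise.
Reaction R at support A is upward at 5.52 m, arm 5.52 m → moment R × 5.52 clockwise.
Setting net torque to zero: R × 5.52 = 314.7 → R = 57 N.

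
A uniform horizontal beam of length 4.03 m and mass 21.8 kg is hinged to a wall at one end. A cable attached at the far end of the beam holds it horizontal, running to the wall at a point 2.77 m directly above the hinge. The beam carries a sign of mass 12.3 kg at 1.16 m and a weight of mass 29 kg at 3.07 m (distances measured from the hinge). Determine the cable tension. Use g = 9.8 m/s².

Sum moments about the hinge (the unknown hinge reaction has zero arm there).
Beam weight: 21.8 × 9.8 = 213.6 N down at 2.015 m → arm 2.015 m, τ = 213.6 × 2.015 = 430.4 N·m clockwise.
Sign: 12.3 × 9.8 = 120.5 N down at 1.16 m → arm 1.16 m, τ = 120.5 × 1.16 = 139.8 N·m clockwise.
Weight: 29 × 9.8 = 284.2 N down at 3.07 m → arm 3.07 m, τ = 284.2 × 3.07 = 872.5 N·m clockwise.
Total clockwise load moment = 1443 N·m.
The cable tension T acts at 4.03 m; only its component perpendicular to the beam, T sinθ, produces torque. sinθ = h/√(h²+d²) = 2.77/√(2.77²+4.03²) = 0.5664.
Balancing moments: T × 4.03 × 0.5664 = 1443, giving T = 1443 / 2.283 = 632 N.

T ≈ 632 N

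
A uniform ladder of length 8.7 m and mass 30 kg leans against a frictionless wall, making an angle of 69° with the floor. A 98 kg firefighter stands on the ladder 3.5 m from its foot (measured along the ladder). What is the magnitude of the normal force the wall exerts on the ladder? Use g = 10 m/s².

N_wall ≈ 209 N

About the foot of the ladder:
Ladder weight 30×10 = 300 N acts at 4.35 m along the ladder; its horizontal arm is 4.35·cos69° = 1.559 m → τ = 467.7 N·m clockwise.
Firefighter: 98×10 = 980 N at 3.5 m → arm 1.254 m → τ = 1229 N·m clockwise.
Wall normal N acts horizontally at the top; its moment arm is the height L sinθ = 8.7·sin69° = 8.122 m, counterclockwise.
Στ = 0 ⇒ N × 8.122 = 1697 ⇒ N = 209 N.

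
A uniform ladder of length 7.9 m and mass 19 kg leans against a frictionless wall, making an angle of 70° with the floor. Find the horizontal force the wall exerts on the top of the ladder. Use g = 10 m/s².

N_wall ≈ 34.6 N

Sum moments about the foot of the ladder (the floor normal and friction both act there and drop out).
Ladder weight 19×10 = 190 N acts at 3.95 m along the ladder; its horizontal arm is 3.95·cos70° = 1.351 m → τ = 256.7 N·m clockwise.
Wall normal N acts horizontally at the top; its moment arm is the height L sinθ = 7.9·sin70° = 7.424 m, counterclockwise.
Balancing moments: N × 7.424 = 256.7, giving N = 34.6 N.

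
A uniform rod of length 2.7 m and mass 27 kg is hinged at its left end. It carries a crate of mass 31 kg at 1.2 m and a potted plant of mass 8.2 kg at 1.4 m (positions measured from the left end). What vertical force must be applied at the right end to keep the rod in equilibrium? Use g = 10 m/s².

About the left end:
Beam weight: 27 × 10 = 270 N down at 1.35 m → arm 1.35 m, τ = 270 × 1.35 = 364.5 N·m clockwise.
Crate: 31 × 10 = 310 N down at 1.2 m → arm 1.2 m, τ = 310 × 1.2 = 372 N·m clockwise.
Potted plant: 8.2 × 10 = 82 N down at 1.4 m → arm 1.4 m, τ = 82 × 1.4 = 114.8 N·m clockwise.
Net moment of the loads = 851.3 N·m clockwise.
The upward force F acts at the right end, arm 2.7 m, giving F × 2.7 counterclockwise.
Στ = 0 ⇒ F × 2.7 = 851.3 ⇒ F = 851.3 / 2.7 = 315 N.

F ≈ 315 N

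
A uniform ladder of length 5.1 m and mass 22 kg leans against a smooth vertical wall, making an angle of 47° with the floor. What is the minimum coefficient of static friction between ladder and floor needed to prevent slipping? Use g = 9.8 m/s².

μ_min ≈ 0.466

Taking torques about the foot of the ladder:
Ladder weight 22×9.8 = 215.6 N acts at 2.55 m along the ladder; its horizontal arm is 2.55·cos47° = 1.739 m → τ = 374.9 N·m clockwise.
Wall normal N acts horizontally at the top; its moment arm is the height L sinθ = 5.1·sin47° = 3.73 m, counterclockwise.
For rotational equilibrium, N × 3.73 = 374.9, so N = 100.5 N.
ΣFx = 0 ⇒ f = N_wall = 100.5 N. ΣFy = 0 ⇒ N_floor = 215.6 N.
μ_min = f / N_floor = 100.5 / 215.6 = 0.466.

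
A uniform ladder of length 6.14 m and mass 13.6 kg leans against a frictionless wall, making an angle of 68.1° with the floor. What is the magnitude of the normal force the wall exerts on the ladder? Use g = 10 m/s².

N_wall ≈ 27.3 N

Choose the foot of the ladder as the axis so the floor normal and friction both act there and drop out.
Ladder weight 13.6×10 = 136 N acts at 3.07 m along the ladder; its horizontal arm is 3.07·cos68.1° = 1.145 m → τ = 155.7 N·m clockwise.
Wall normal N acts horizontally at the top; its moment arm is the height L sinθ = 6.14·sin68.1° = 5.697 m, counterclockwise.
For rotational equilibrium, N × 5.697 = 155.7, so N = 27.3 N.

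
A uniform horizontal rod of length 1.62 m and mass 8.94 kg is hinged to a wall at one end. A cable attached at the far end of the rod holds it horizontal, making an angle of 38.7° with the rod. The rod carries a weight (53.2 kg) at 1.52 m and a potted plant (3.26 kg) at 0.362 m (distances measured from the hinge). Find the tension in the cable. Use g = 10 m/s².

Choose the hinge as the axis so the unknown hinge reaction has zero arm there.
Beam weight: 8.94 × 10 = 89.4 N down at 0.81 m → arm 0.81 m, τ = 89.4 × 0.81 = 72.41 N·m clockwise.
Weight: 53.2 × 10 = 532 N down at 1.52 m → arm 1.52 m, τ = 532 × 1.52 = 808.6 N·m clockwise.
Potted plant: 3.26 × 10 = 32.6 N down at 0.362 m → arm 0.362 m, τ = 32.6 × 0.362 = 11.8 N·m clockwise.
Total clockwise load moment = 892.8 N·m.
The cable tension T acts at 1.62 m; only its component perpendicular to the rod, T sinθ, produces torque. sin 38.7° = 0.6252.
Balancing moments: T × 1.62 × 0.6252 = 892.8, giving T = 892.8 / 1.013 = 881 N.

T ≈ 881 N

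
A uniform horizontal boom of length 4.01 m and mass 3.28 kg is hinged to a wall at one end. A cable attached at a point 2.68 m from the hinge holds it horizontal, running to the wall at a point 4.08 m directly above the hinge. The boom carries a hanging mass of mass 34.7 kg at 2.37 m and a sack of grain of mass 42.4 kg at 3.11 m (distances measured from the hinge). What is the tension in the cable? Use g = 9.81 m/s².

Take moments about the hinge.
Beam weight: 3.28 × 9.81 = 32.18 N down at 2.005 m → arm 2.005 m, τ = 32.18 × 2.005 = 64.52 N·m clockwise.
Hanging mass: 34.7 × 9.81 = 340.4 N down at 2.37 m → arm 2.37 m, τ = 340.4 × 2.37 = 806.7 N·m clockwise.
Sack of grain: 42.4 × 9.81 = 415.9 N down at 3.11 m → arm 3.11 m, τ = 415.9 × 3.11 = 1293 N·m clockwise.
Total clockwise load moment = 2164 N·m.
The cable tension T acts at 2.68 m; only its component perpendicular to the boom, T sinθ, produces torque. sinθ = h/√(h²+d²) = 4.08/√(4.08²+2.68²) = 0.8358.
Στ = 0 ⇒ T × 2.68 × 0.8358 = 2164 ⇒ T = 2164 / 2.24 = 966 N.

T ≈ 966 N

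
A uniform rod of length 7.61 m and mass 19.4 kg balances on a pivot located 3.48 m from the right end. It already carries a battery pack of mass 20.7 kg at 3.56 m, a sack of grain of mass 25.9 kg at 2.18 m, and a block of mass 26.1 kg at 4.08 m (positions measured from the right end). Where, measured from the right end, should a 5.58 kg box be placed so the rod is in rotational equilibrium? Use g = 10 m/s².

x ≈ 5.28 m from the right end

Taking torques about the pivot (at 3.48 m from the right end):
Beam weight: 19.4 × 10 = 194 N down at 3.805 m → arm 0.325 m, τ = 194 × 0.325 = 63.05 N·m counterclockwise.
Battery pack: 20.7 × 10 = 207 N down at 3.56 m → arm 0.08 m, τ = 207 × 0.08 = 16.56 N·m counterclockwise.
Sack of grain: 25.9 × 10 = 259 N down at 2.18 m → arm 1.3 m, τ = 259 × 1.3 = 336.7 N·m clockwise.
Block: 26.1 × 10 = 261 N down at 4.08 m → arm 0.6 m, τ = 261 × 0.6 = 156.6 N·m counterclockwise.
Net moment of existing loads = 100.5 N·m clockwise.
The box weighs 5.58 × 10 = 55.8 N and must supply an equal counterclockwise moment, so its lever arm about the pivot is 100.5 / 55.8 = 1.8 m.
That puts it at 3.48 + 1.8 = 5.28 m from the right end.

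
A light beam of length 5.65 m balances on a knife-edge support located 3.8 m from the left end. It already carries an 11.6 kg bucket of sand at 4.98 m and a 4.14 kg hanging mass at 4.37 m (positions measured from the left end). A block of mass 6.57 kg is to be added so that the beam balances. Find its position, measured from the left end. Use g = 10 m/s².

Sum moments about the knife-edge support (at 3.8 m from the left end) (the support reaction has zero arm there).
Bucket of sand: 11.6 × 10 = 116 N down at 4.98 m → arm 1.18 m, τ = 116 × 1.18 = 136.9 N·m clockwise.
Hanging mass: 4.14 × 10 = 41.4 N down at 4.37 m → arm 0.57 m, τ = 41.4 × 0.57 = 23.6 N·m clockwise.
Net moment of existing loads = 160.5 N·m clockwise.
The block weighs 6.57 × 10 = 65.7 N and must supply an equal counterclockwise moment, so its lever arm about the knife-edge support is 160.5 / 65.7 = 2.44 m.
That puts it at 3.8 − 2.44 = 1.36 m from the left end.

x ≈ 1.36 m from the left end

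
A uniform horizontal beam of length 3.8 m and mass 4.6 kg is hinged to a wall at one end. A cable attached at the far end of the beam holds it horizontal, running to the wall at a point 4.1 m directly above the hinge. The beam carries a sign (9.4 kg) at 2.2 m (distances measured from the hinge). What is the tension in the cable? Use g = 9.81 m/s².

Taking torques about the hinge:
Beam weight: 4.6 × 9.81 = 45.13 N down at 1.9 m → arm 1.9 m, τ = 45.13 × 1.9 = 85.75 N·m clockwise.
Sign: 9.4 × 9.81 = 92.21 N down at 2.2 m → arm 2.2 m, τ = 92.21 × 2.2 = 202.9 N·m clockwise.
Total clockwise load moment = 288.6 N·m.
The cable tension T acts at 3.8 m; only its component perpendicular to the beam, T sinθ, produces torque. sinθ = h/√(h²+d²) = 4.1/√(4.1²+3.8²) = 0.7334.
For rotational equilibrium, T × 3.8 × 0.7334 = 288.6, so T = 288.6 / 2.787 = 104 N.

T ≈ 104 N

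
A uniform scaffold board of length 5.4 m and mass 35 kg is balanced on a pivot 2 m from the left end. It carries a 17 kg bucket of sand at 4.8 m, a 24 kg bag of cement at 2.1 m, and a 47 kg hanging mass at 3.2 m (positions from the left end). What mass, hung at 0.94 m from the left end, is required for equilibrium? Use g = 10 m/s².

Taking torques about the pivot (at 2 m from the left end):
Beam weight: 35 × 10 = 350 N down at 2.7 m → arm 0.7 m, τ = 350 × 0.7 = 245 N·m clockwise.
Bucket of sand: 17 × 10 = 170 N down at 4.8 m → arm 2.8 m, τ = 170 × 2.8 = 476 N·m clockwise.
Bag of cement: 24 × 10 = 240 N down at 2.1 m → arm 0.1 m, τ = 240 × 0.1 = 24 N·m clockwise.
Hanging mass: 47 × 10 = 470 N down at 3.2 m → arm 1.2 m, τ = 470 × 1.2 = 564 N·m clockwise.
Net moment of known loads = 1309 N·m clockwise.
An unknown mass m at 0.94 m has arm 1.06 m; its moment is m·g·1.06 counterclockwise.
Balancing moments: m × 10 × 1.06 = 1309, giving m = 1309 / (10 × 1.06) = 123 kg.

m ≈ 123 kg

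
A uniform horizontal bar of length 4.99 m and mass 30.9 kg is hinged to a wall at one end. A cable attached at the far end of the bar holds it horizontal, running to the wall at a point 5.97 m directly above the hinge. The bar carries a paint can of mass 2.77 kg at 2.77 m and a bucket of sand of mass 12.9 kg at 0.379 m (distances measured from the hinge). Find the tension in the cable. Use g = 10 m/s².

About the hinge:
Beam weight: 30.9 × 10 = 309 N down at 2.495 m → arm 2.495 m, τ = 309 × 2.495 = 771 N·m clockwise.
Paint can: 2.77 × 10 = 27.7 N down at 2.77 m → arm 2.77 m, τ = 27.7 × 2.77 = 76.73 N·m clockwise.
Bucket of sand: 12.9 × 10 = 129 N down at 0.379 m → arm 0.379 m, τ = 129 × 0.379 = 48.89 N·m clockwise.
Total clockwise load moment = 896.6 N·m.
The cable tension T acts at 4.99 m; only its component perpendicular to the bar, T sinθ, produces torque. sinθ = h/√(h²+d²) = 5.97/√(5.97²+4.99²) = 0.7673.
Στ = 0 ⇒ T × 4.99 × 0.7673 = 896.6 ⇒ T = 896.6 / 3.829 = 234 N.

T ≈ 234 N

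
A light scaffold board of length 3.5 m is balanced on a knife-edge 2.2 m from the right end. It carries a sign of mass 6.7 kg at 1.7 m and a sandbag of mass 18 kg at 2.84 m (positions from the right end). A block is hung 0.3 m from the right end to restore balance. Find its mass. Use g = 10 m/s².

m ≈ 4.3 kg

Choose the knife-edge (at 2.2 m from the right end) as the axis so the support reaction has zero arm there.
Sign: 6.7 × 10 = 67 N down at 1.7 m → arm 0.5 m, τ = 67 × 0.5 = 33.5 N·m clockwise.
Sandbag: 18 × 10 = 180 N down at 2.84 m → arm 0.64 m, τ = 180 × 0.64 = 115.2 N·m counterclockwise.
Net moment of known loads = 81.7 N·m counterclockwise.
An unknown mass m at 0.3 m has arm 1.9 m; its moment is m·g·1.9 clockwise.
For rotational equilibrium, m × 10 × 1.9 = 81.7, so m = 81.7 / (10 × 1.9) = 4.3 kg.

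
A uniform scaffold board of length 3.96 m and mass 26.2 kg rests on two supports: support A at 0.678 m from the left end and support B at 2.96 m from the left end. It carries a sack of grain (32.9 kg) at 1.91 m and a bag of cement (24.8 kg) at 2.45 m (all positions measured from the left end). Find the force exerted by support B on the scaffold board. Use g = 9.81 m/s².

R_B ≈ 510 N

Choose support A as the axis so its reaction then has zero moment arm.
Beam weight: 26.2 × 9.81 = 257 N down at 1.98 m → arm 1.302 m, τ = 257 × 1.302 = 334.6 N·m clockwise.
Sack of grain: 32.9 × 9.81 = 322.7 N down at 1.91 m → arm 1.232 m, τ = 322.7 × 1.232 = 397.6 N·m clockwise.
Bag of cement: 24.8 × 9.81 = 243.3 N down at 2.45 m → arm 1.772 m, τ = 243.3 × 1.772 = 431.1 N·m clockwise.
Net load moment about support A = 1163 N·m clockwise.
Reaction R at support B is upward at 2.96 m, arm 2.282 m → moment R × 2.282 counterclockwise.
Setting net torque to zero: R × 2.282 = 1163 → R = 510 N.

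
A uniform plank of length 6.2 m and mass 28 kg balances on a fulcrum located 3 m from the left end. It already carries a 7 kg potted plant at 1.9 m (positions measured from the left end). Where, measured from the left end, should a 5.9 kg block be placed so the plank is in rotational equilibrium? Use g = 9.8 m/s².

x ≈ 3.83 m from the left end

About the fulcrum (at 3 m from the left end):
Beam weight: 28 × 9.8 = 274.4 N down at 3.1 m → arm 0.1 m, τ = 274.4 × 0.1 = 27.44 N·m clockwise.
Potted plant: 7 × 9.8 = 68.6 N down at 1.9 m → arm 1.1 m, τ = 68.6 × 1.1 = 75.46 N·m counterclockwise.
Net moment of existing loads = 48.02 N·m counterclockwise.
The block weighs 5.9 × 9.8 = 57.82 N and must supply an equal clockwise moment, so its lever arm about the fulcrum is 48.02 / 57.82 = 0.831 m.
That puts it at 3 + 0.831 = 3.83 m from the left end.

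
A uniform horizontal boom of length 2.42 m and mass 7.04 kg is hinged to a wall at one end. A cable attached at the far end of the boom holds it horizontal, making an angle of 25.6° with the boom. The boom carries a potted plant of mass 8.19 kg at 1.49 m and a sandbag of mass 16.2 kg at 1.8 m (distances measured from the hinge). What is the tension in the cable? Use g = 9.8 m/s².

T ≈ 467 N

Taking torques about the hinge:
Beam weight: 7.04 × 9.8 = 68.99 N down at 1.21 m → arm 1.21 m, τ = 68.99 × 1.21 = 83.48 N·m clockwise.
Potted plant: 8.19 × 9.8 = 80.26 N down at 1.49 m → arm 1.49 m, τ = 80.26 × 1.49 = 119.6 N·m clockwise.
Sandbag: 16.2 × 9.8 = 158.8 N down at 1.8 m → arm 1.8 m, τ = 158.8 × 1.8 = 285.8 N·m clockwise.
Total clockwise load moment = 488.9 N·m.
The cable tension T acts at 2.42 m; only its component perpendicular to the boom, T sinθ, produces torque. sin 25.6° = 0.4321.
Setting net torque to zero: T × 2.42 × 0.4321 = 488.9 → T = 488.9 / 1.046 = 467 N.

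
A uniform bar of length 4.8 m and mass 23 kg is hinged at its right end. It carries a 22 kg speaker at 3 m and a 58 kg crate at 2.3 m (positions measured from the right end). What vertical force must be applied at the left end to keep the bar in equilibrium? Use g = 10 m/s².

Take moments about the right end.
Beam weight: 23 × 10 = 230 N down at 2.4 m → arm 2.4 m, τ = 230 × 2.4 = 552 N·m counterclockwise.
Speaker: 22 × 10 = 220 N down at 3 m → arm 3 m, τ = 220 × 3 = 660 N·m counterclockwise.
Crate: 58 × 10 = 580 N down at 2.3 m → arm 2.3 m, τ = 580 × 2.3 = 1334 N·m counterclockwise.
Net moment of the loads = 2546 N·m counterclockwise.
The upward force F acts at the left end, arm 4.8 m, giving F × 4.8 clockwise.
Στ = 0 ⇒ F × 4.8 = 2546 ⇒ F = 2546 / 4.8 = 530 N.

F ≈ 530 N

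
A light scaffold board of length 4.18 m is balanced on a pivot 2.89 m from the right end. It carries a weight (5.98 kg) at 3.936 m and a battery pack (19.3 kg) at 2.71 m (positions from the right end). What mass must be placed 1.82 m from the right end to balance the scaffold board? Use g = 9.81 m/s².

About the pivot (at 2.89 m from the right end):
Weight: 5.98 × 9.81 = 58.66 N down at 3.936 m → arm 1.046 m, τ = 58.66 × 1.046 = 61.36 N·m counterclockwise.
Battery pack: 19.3 × 9.81 = 189.3 N down at 2.71 m → arm 0.18 m, τ = 189.3 × 0.18 = 34.07 N·m clockwise.
Net moment of known loads = 27.29 N·m counterclockwise.
An unknown mass m at 1.82 m has arm 1.07 m; its moment is m·g·1.07 clockwise.
Setting net torque to zero: m × 9.81 × 1.07 = 27.29 → m = 27.29 / (9.81 × 1.07) = 2.6 kg.

m ≈ 2.6 kg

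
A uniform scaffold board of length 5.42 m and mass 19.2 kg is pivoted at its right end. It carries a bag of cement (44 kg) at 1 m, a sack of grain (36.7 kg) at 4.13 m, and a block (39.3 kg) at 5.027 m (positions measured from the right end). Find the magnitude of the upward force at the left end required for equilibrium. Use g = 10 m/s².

Choose the right end as the axis so the unknown pivot reaction has zero arm there.
Beam weight: 19.2 × 10 = 192 N down at 2.71 m → arm 2.71 m, τ = 192 × 2.71 = 520.3 N·m counterclockwise.
Bag of cement: 44 × 10 = 440 N down at 1 m → arm 1 m, τ = 440 × 1 = 440 N·m counterclockwise.
Sack of grain: 36.7 × 10 = 367 N down at 4.13 m → arm 4.13 m, τ = 367 × 4.13 = 1516 N·m counterclockwise.
Block: 39.3 × 10 = 393 N down at 5.027 m → arm 5.027 m, τ = 393 × 5.027 = 1976 N·m counterclockwise.
Net moment of the loads = 4452 N·m counterclockwise.
The upward force F acts at the left end, arm 5.42 m, giving F × 5.42 clockwise.
For rotational equilibrium, F × 5.42 = 4452, so F = 4452 / 5.42 = 821 N.

F ≈ 821 N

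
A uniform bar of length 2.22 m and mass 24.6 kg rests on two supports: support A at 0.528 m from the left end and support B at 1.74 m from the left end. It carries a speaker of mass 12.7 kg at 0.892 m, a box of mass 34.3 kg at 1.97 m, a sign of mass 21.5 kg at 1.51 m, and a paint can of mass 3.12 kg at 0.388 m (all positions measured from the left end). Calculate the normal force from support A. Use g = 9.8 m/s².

R_A ≈ 223 N

Taking torques about support B:
Beam weight: 24.6 × 9.8 = 241.1 N down at 1.11 m → arm 0.63 m, τ = 241.1 × 0.63 = 151.9 N·m counterclockwise.
Speaker: 12.7 × 9.8 = 124.5 N down at 0.892 m → arm 0.848 m, τ = 124.5 × 0.848 = 105.6 N·m counterclockwise.
Box: 34.3 × 9.8 = 336.1 N down at 1.97 m → arm 0.23 m, τ = 336.1 × 0.23 = 77.3 N·m clockwise.
Sign: 21.5 × 9.8 = 210.7 N down at 1.51 m → arm 0.23 m, τ = 210.7 × 0.23 = 48.46 N·m counterclockwise.
Paint can: 3.12 × 9.8 = 30.58 N down at 0.388 m → arm 1.352 m, τ = 30.58 × 1.352 = 41.34 N·m counterclockwise.
Net load moment about support B = 270 N·m counterclockwise.
Reaction R at support A is upward at 0.528 m, arm 1.212 m → moment R × 1.212 clockwise.
For rotational equilibrium, R × 1.212 = 270, so R = 223 N.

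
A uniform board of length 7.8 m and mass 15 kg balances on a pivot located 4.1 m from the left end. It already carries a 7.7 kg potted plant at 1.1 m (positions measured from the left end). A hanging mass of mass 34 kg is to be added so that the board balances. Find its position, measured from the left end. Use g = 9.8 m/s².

Take moments about the pivot (at 4.1 m from the left end).
Beam weight: 15 × 9.8 = 147 N down at 3.9 m → arm 0.2 m, τ = 147 × 0.2 = 29.4 N·m counterclockwise.
Potted plant: 7.7 × 9.8 = 75.46 N down at 1.1 m → arm 3 m, τ = 75.46 × 3 = 226.4 N·m counterclockwise.
Net moment of existing loads = 255.8 N·m counterclockwise.
The hanging mass weighs 34 × 9.8 = 333.2 N and must supply an equal clockwise moment, so its lever arm about the pivot is 255.8 / 333.2 = 0.768 m.
That puts it at 4.1 + 0.768 = 4.87 m from the left end.

x ≈ 4.87 m from the left end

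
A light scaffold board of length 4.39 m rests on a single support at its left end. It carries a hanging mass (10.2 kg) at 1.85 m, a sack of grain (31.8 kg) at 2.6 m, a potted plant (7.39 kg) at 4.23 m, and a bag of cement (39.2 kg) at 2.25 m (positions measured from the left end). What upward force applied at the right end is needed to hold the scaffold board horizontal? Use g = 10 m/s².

Sum moments about the left end (the unknown pivot reaction has zero arm there).
Hanging mass: 10.2 × 10 = 102 N down at 1.85 m → arm 1.85 m, τ = 102 × 1.85 = 188.7 N·m clockwise.
Sack of grain: 31.8 × 10 = 318 N down at 2.6 m → arm 2.6 m, τ = 318 × 2.6 = 826.8 N·m clockwise.
Potted plant: 7.39 × 10 = 73.9 N down at 4.23 m → arm 4.23 m, τ = 73.9 × 4.23 = 312.6 N·m clockwise.
Bag of cement: 39.2 × 10 = 392 N down at 2.25 m → arm 2.25 m, τ = 392 × 2.25 = 882 N·m clockwise.
Net moment of the loads = 2210 N·m clockwise.
The upward force F acts at the right end, arm 4.39 m, giving F × 4.39 counterclockwise.
For rotational equilibrium, F × 4.39 = 2210, so F = 2210 / 4.39 = 503 N.

F ≈ 503 N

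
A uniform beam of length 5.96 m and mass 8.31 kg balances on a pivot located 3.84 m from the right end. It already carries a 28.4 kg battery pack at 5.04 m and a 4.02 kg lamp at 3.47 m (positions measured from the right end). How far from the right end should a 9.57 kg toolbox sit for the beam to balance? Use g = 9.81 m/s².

x ≈ 1.18 m from the right end

Choose the pivot (at 3.84 m from the right end) as the axis so the support reaction has zero arm there.
Beam weight: 8.31 × 9.81 = 81.52 N down at 2.98 m → arm 0.86 m, τ = 81.52 × 0.86 = 70.11 N·m clockwise.
Battery pack: 28.4 × 9.81 = 278.6 N down at 5.04 m → arm 1.2 m, τ = 278.6 × 1.2 = 334.3 N·m counterclockwise.
Lamp: 4.02 × 9.81 = 39.44 N down at 3.47 m → arm 0.37 m, τ = 39.44 × 0.37 = 14.59 N·m clockwise.
Net moment of existing loads = 249.6 N·m counterclockwise.
The toolbox weighs 9.57 × 9.81 = 93.88 N and must supply an equal clockwise moment, so its lever arm about the pivot is 249.6 / 93.88 = 2.66 m.
That puts it at 3.84 − 2.66 = 1.18 m from the right end.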